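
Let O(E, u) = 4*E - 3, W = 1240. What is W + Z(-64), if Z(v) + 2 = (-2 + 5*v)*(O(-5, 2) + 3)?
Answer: 7678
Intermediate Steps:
O(E, u) = -3 + 4*E
Z(v) = 38 - 100*v (Z(v) = -2 + (-2 + 5*v)*((-3 + 4*(-5)) + 3) = -2 + (-2 + 5*v)*((-3 - 20) + 3) = -2 + (-2 + 5*v)*(-23 + 3) = -2 + (-2 + 5*v)*(-20) = -2 + (40 - 100*v) = 38 - 100*v)
W + Z(-64) = 1240 + (38 - 100*(-64)) = 1240 + (38 + 6400) = 1240 + 6438 = 7678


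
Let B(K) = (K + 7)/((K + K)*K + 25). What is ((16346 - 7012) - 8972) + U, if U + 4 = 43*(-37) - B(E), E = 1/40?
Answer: -24666853/20001 ≈ -1233.3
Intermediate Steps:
E = 1/40 ≈ 0.025000
B(K) = (7 + K)/(25 + 2*K²) (B(K) = (7 + K)/((2*K)*K + 25) = (7 + K)/(2*K² + 25) = (7 + K)/(25 + 2*K²))
U = -31907215/20001 (U = -4 + (43*(-37) - (7 + 1/40)/(25 + 2*(1/40)²)) = -4 + (-1591 - 281/((25 + 2*(1/1600))*40)) = -4 + (-1591 - 281/((25 + 1/800)*40)) = -4 + (-1591 - 281/(20001/800*40)) = -4 + (-1591 - 800*281/(20001*40)) = -4 + (-1591 - 1*5620/20001) = -4 + (-1591 - 5620/20001) = -4 - 31827211/20001 = -31907215/20001 ≈ -1595.3)
((16346 - 7012) - 8972) + U = ((16346 - 7012) - 8972) - 31907215/20001 = (9334 - 8972) - 31907215/20001 = 362 - 31907215/20001 = -24666853/20001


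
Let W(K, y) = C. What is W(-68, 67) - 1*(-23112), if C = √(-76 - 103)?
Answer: 23112 + I*√179 ≈ 23112.0 + 13.379*I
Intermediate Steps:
C = I*√179 (C = √(-179) = I*√179 ≈ 13.379*I)
W(K, y) = I*√179
W(-68, 67) - 1*(-23112) = I*√179 - 1*(-23112) = I*√179 + 23112 = 23112 + I*√179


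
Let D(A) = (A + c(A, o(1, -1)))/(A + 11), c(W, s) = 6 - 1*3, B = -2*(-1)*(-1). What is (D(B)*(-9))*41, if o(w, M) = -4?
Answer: -41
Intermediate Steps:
B = -2 (B = 2*(-1) = -2)
c(W, s) = 3 (c(W, s) = 6 - 3 = 3)
D(A) = (3 + A)/(11 + A) (D(A) = (A + 3)/(A + 11) = (3 + A)/(11 + A))
(D(B)*(-9))*41 = (((3 - 2)/(11 - 2))*(-9))*41 = ((1/9)*(-9))*41 = -1*41 = -41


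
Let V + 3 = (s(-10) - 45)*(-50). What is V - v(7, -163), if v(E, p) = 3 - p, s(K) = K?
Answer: 2581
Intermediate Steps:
V = 2747 (V = -3 + (-10 - 45)*(-50) = -3 - 55*(-50) = -3 + 2750 = 2747)
V - v(7, -163) = 2747 - (3 - 1*(-163)) = 2747 - (3 + 163) = 2747 - 1*166 = 2747 - 166 = 2581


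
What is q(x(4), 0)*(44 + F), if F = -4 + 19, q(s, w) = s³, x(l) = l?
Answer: 3776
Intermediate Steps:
F = 15
q(x(4), 0)*(44 + F) = 4³*(44 + 15) = 64*59 = 3776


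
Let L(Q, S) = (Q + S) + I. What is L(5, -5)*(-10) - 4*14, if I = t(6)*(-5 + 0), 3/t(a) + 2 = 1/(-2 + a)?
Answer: -992/7 ≈ -141.71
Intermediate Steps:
t(a) = 3/(-2 + 1/(-2 + a))
I = 60/7 (I = (3*(2 - 1*6)/(-5 + 2*6))*(-5 + 0) = (3*(2 - 6)/(-5 + 12))*(-5) = (3*(-4)/7)*(-5) = (3*(⅐)*(-4))*(-5) = -12/7*(-5) = 60/7 ≈ 8.5714)
L(Q, S) = 60/7 + Q + S (L(Q, S) = (Q + S) + 60/7 = 60/7 + Q + S)
L(5, -5)*(-10) - 4*14 = (60/7 + 5 - 5)*(-10) - 4*14 = (60/7)*(-10) - 56 = -600/7 - 56 = -992/7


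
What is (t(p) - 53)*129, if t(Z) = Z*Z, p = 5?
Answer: -3612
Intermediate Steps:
t(Z) = Z**2
(t(p) - 53)*129 = (5**2 - 53)*129 = (25 - 53)*129 = -28*129 = -3612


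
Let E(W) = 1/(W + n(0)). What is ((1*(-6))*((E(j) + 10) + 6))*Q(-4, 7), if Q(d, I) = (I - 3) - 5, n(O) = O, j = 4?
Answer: 195/2 ≈ 97.500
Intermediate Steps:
E(W) = 1/W (E(W) = 1/(W + 0) = 1/W)
Q(d, I) = -8 + I (Q(d, I) = (-3 + I) - 5 = -8 + I)
((1*(-6))*((E(j) + 10) + 6))*Q(-4, 7) = ((1*(-6))*((1/4 + 10) + 6))*(-8 + 7) = -6*((¼ + 10) + 6)*(-1) = -6*(41/4 + 6)*(-1) = -6*65/4*(-1) = -195/2*(-1) = 195/2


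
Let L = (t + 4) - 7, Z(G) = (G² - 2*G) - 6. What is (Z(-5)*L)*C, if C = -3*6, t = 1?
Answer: 1044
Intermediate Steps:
C = -18
Z(G) = -6 + G² - 2*G
L = -2 (L = (1 + 4) - 7 = 5 - 7 = -2)
(Z(-5)*L)*C = ((-6 + (-5)² - 2*(-5))*(-2))*(-18) = ((-6 + 25 + 10)*(-2))*(-18) = (29*(-2))*(-18) = -58*(-18) = 1044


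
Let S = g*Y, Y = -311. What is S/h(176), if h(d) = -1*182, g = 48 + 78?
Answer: 2799/13 ≈ 215.31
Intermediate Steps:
g = 126
S = -39186 (S = 126*(-311) = -39186)
h(d) = -182
S/h(176) = -39186/(-182) = -39186*(-1/182) = 2799/13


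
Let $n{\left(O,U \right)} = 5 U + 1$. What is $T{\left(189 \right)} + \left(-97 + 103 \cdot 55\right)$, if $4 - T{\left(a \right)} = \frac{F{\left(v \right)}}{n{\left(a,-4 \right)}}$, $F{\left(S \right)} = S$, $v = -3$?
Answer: $\frac{105865}{19} \approx 5571.8$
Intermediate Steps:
$n{\left(O,U \right)} = 1 + 5 U$
$T{\left(a \right)} = \frac{73}{19}$ ($T{\left(a \right)} = 4 - - \frac{3}{1 + 5 \left(-4\right)} = 4 - - \frac{3}{1 - 20} = 4 - - \frac{3}{-19} = 4 - \left(-3\right) \left(- \frac{1}{19}\right) = 4 - \frac{3}{19} = \frac{73}{19}$)
$T{\left(189 \right)} + \left(-97 + 103 \cdot 55\right) = \frac{73}{19} + \left(-97 + 103 \cdot 55\right) = \frac{73}{19} + \left(-97 + 5665\right) = \frac{73}{19} + 5568 = \frac{105865}{19}$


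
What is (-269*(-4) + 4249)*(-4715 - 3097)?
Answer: -41598900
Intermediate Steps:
(-269*(-4) + 4249)*(-4715 - 3097) = (1076 + 4249)*(-7812) = 5325*(-7812) = -41598900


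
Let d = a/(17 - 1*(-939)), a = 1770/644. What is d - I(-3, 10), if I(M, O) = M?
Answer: 924381/307832 ≈ 3.0029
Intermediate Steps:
a = 885/322 (a = 1770*(1/644) = 885/322 ≈ 2.7484)
d = 885/307832 (d = 885/(322*(17 - 1*(-939))) = 885/(322*(17 + 939)) = (885/322)/956 = (885/322)*(1/956) = 885/307832 ≈ 0.0028749)
d - I(-3, 10) = 885/307832 - 1*(-3) = 885/307832 + 3 = 924381/307832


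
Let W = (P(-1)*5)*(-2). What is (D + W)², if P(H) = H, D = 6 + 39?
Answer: 3025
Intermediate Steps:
D = 45
W = 10 (W = -1*5*(-2) = -5*(-2) = 10)
(D + W)² = (45 + 10)² = 55² = 3025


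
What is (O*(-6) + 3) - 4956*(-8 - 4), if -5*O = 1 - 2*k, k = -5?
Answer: 297441/5 ≈ 59488.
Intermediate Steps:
O = -11/5 (O = -(1 - 2*(-5))/5 = -(1 + 10)/5 = -1/5*11 = -11/5 ≈ -2.2000)
(O*(-6) + 3) - 4956*(-8 - 4) = (-11/5*(-6) + 3) - 4956*(-8 - 4) = (66/5 + 3) - 4956*(-12) = 81/5 - 413*(-144) = 81/5 + 59472 = 297441/5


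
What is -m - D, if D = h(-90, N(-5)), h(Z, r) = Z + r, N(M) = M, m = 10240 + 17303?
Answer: -27448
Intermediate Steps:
m = 27543
D = -95 (D = -90 - 5 = -95)
-m - D = -1*27543 - 1*(-95) = -27543 + 95 = -27448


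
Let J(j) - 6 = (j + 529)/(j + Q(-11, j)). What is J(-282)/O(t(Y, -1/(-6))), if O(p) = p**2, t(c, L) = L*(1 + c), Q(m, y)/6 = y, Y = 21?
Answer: 34791/79618 ≈ 0.43697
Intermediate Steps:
Q(m, y) = 6*y
J(j) = 6 + (529 + j)/(7*j) (J(j) = 6 + (j + 529)/(j + 6*j) = 6 + (529 + j)/((7*j)) = 6 + (529 + j)*(1/(7*j)) = 6 + (529 + j)/(7*j))
J(-282)/O(t(Y, -1/(-6))) = ((1/7)*(529 + 43*(-282))/(-282))/(((-1/(-6))*(1 + 21))**2) = ((1/7)*(-1/282)*(529 - 12126))/((-1*(-1/6)*22)**2) = ((1/7)*(-1/282)*(-11597))/(((1/6)*22)**2) = 11597/(1974*((11/3)**2)) = 11597/(1974*(121/9)) = (11597/1974)*(9/121) = 34791/79618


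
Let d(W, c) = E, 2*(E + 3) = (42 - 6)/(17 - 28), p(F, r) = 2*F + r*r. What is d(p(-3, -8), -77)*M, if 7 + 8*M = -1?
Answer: 51/11 ≈ 4.6364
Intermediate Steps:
M = -1 (M = -7/8 + (⅛)*(-1) = -7/8 - ⅛ = -1)
p(F, r) = r² + 2*F (p(F, r) = 2*F + r² = r² + 2*F)
E = -51/11 (E = -3 + ((42 - 6)/(17 - 28))/2 = -3 + (36/(-11))/2 = -3 + (36*(-1/11))/2 = -3 + (½)*(-36/11) = -3 - 18/11 = -51/11 ≈ -4.6364)
d(W, c) = -51/11
d(p(-3, -8), -77)*M = -51/11*(-1) = 51/11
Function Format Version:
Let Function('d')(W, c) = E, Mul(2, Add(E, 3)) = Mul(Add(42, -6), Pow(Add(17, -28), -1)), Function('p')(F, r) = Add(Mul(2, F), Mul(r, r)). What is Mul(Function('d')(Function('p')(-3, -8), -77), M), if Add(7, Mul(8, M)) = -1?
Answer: Rational(51, 11) ≈ 4.6364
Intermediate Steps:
M = -1 (M = Add(Rational(-7, 8), Mul(Rational(1, 8), -1)) = Add(Rational(-7, 8), Rational(-1, 8)) = -1)
Function('p')(F, r) = Add(Pow(r, 2), Mul(2, F)) (Function('p')(F, r) = Add(Mul(2, F), Pow(r, 2)) = Add(Pow(r, 2), Mul(2, F)))
E = Rational(-51, 11) (E = Add(-3, Mul(Rational(1, 2), Mul(Add(42, -6), Pow(Add(17, -28), -1)))) = Add(-3, Mul(Rational(1, 2), Mul(36, Pow(-11, -1)))) = Add(-3, Mul(Rational(1, 2), Mul(36, Rational(-1, 11)))) = Add(-3, Mul(Rational(1, 2), Rational(-36, 11))) = Add(-3, Rational(-18, 11)) = Rational(-51, 11) ≈ -4.6364)
Function('d')(W, c) = Rational(-51, 11)
Mul(Function('d')(Function('p')(-3, -8), -77), M) = Mul(Rational(-51, 11), -1) = Rational(51, 11)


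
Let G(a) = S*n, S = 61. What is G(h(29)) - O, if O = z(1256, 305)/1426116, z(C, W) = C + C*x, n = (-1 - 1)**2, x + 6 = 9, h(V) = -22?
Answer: 86991820/356529 ≈ 244.00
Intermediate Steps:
x = 3 (x = -6 + 9 = 3)
n = 4 (n = (-2)**2 = 4)
G(a) = 244 (G(a) = 61*4 = 244)
z(C, W) = 4*C (z(C, W) = C + C*3 = C + 3*C = 4*C)
O = 1256/356529 (O = (4*1256)/1426116 = 5024*(1/1426116) = 1256/356529 ≈ 0.0035229)
G(h(29)) - O = 244 - 1*1256/356529 = 244 - 1256/356529 = 86991820/356529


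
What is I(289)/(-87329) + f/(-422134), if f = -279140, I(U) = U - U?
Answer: 139570/211067 ≈ 0.66126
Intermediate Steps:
I(U) = 0
I(289)/(-87329) + f/(-422134) = 0/(-87329) - 279140/(-422134) = 0*(-1/87329) - 279140*(-1/422134) = 0 + 139570/211067 = 139570/211067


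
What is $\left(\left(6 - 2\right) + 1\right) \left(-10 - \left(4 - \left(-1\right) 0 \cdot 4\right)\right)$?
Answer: $-70$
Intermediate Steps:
$\left(\left(6 - 2\right) + 1\right) \left(-10 - \left(4 - \left(-1\right) 0 \cdot 4\right)\right) = \left(4 + 1\right) \left(-10 + \left(-4 + 0 \cdot 4\right)\right) = 5 \left(-10 + \left(-4 + 0\right)\right) = 5 \left(-10 - 4\right) = 5 \left(-14\right) = -70$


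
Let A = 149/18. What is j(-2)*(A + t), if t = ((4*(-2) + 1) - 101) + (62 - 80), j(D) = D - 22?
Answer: 8476/3 ≈ 2825.3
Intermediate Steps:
j(D) = -22 + D
t = -126 (t = ((-8 + 1) - 101) - 18 = (-7 - 101) - 18 = -108 - 18 = -126)
A = 149/18 (A = 149*(1/18) = 149/18 ≈ 8.2778)
j(-2)*(A + t) = (-22 - 2)*(149/18 - 126) = -24*(-2119/18) = 8476/3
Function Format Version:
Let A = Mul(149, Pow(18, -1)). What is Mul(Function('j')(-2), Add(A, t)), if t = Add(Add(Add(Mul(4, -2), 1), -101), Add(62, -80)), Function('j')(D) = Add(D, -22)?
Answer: Rational(8476, 3) ≈ 2825.3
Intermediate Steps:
Function('j')(D) = Add(-22, D)
t = -126 (t = Add(Add(Add(-8, 1), -101), -18) = Add(Add(-7, -101), -18) = Add(-108, -18) = -126)
A = Rational(149, 18) (A = Mul(149, Rational(1, 18)) = Rational(149, 18) ≈ 8.2778)
Mul(Function('j')(-2), Add(A, t)) = Mul(Add(-22, -2), Add(Rational(149, 18), -126)) = Mul(-24, Rational(-2119, 18)) = Rational(8476, 3)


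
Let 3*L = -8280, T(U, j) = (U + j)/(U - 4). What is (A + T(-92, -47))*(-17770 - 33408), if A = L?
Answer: 6776504569/48 ≈ 1.4118e+8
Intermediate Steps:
T(U, j) = (U + j)/(-4 + U)
L = -2760 (L = (⅓)*(-8280) = -2760)
A = -2760
(A + T(-92, -47))*(-17770 - 33408) = (-2760 + (-92 - 47)/(-4 - 92))*(-17770 - 33408) = (-2760 - 139/(-96))*(-51178) = (-2760 - 1/96*(-139))*(-51178) = (-2760 + 139/96)*(-51178) = -264821/96*(-51178) = 6776504569/48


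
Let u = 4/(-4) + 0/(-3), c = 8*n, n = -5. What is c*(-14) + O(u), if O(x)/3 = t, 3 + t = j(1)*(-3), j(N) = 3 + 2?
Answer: 506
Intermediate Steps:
j(N) = 5
c = -40 (c = 8*(-5) = -40)
u = -1 (u = 4*(-¼) + 0*(-⅓) = -1 + 0 = -1)
t = -18 (t = -3 + 5*(-3) = -3 - 15 = -18)
O(x) = -54 (O(x) = 3*(-18) = -54)
c*(-14) + O(u) = -40*(-14) - 54 = 560 - 54 = 506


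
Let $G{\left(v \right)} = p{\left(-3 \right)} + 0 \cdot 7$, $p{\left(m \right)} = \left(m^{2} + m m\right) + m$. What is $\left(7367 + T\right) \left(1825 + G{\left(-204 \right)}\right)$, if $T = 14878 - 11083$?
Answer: $20538080$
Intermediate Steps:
$T = 3795$ ($T = 14878 - 11083 = 3795$)
$p{\left(m \right)} = m + 2 m^{2}$ ($p{\left(m \right)} = \left(m^{2} + m^{2}\right) + m = 2 m^{2} + m = m + 2 m^{2}$)
$G{\left(v \right)} = 15$ ($G{\left(v \right)} = - 3 \left(1 + 2 \left(-3\right)\right) + 0 \cdot 7 = - 3 \left(1 - 6\right) + 0 = \left(-3\right) \left(-5\right) + 0 = 15 + 0 = 15$)
$\left(7367 + T\right) \left(1825 + G{\left(-204 \right)}\right) = \left(7367 + 3795\right) \left(1825 + 15\right) = 11162 \cdot 1840 = 20538080$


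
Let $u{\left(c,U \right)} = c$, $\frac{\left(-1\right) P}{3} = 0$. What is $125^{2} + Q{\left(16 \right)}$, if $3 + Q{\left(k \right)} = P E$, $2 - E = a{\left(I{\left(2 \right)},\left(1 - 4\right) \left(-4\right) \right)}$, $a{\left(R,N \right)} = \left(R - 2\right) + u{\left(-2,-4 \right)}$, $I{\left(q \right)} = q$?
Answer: $15622$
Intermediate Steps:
$P = 0$ ($P = \left(-3\right) 0 = 0$)
$a{\left(R,N \right)} = -4 + R$ ($a{\left(R,N \right)} = \left(R - 2\right) - 2 = \left(-2 + R\right) - 2 = -4 + R$)
$E = 4$ ($E = 2 - \left(-4 + 2\right) = 2 - -2 = 2 + 2 = 4$)
$Q{\left(k \right)} = -3$ ($Q{\left(k \right)} = -3 + 0 \cdot 4 = -3 + 0 = -3$)
$125^{2} + Q{\left(16 \right)} = 125^{2} - 3 = 15625 - 3 = 15622$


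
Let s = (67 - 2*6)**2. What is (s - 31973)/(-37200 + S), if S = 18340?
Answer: 7237/4715 ≈ 1.5349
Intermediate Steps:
s = 3025 (s = (67 - 12)**2 = 55**2 = 3025)
(s - 31973)/(-37200 + S) = (3025 - 31973)/(-37200 + 18340) = -28948/(-18860) = -28948*(-1/18860) = 7237/4715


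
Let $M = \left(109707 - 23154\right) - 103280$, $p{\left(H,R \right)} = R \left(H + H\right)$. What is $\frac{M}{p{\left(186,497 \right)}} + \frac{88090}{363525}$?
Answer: $\frac{680383259}{4480663740} \approx 0.15185$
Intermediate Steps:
$p{\left(H,R \right)} = 2 H R$ ($p{\left(H,R \right)} = R 2 H = 2 H R$)
$M = -16727$ ($M = 86553 - 103280 = -16727$)
$\frac{M}{p{\left(186,497 \right)}} + \frac{88090}{363525} = - \frac{16727}{2 \cdot 186 \cdot 497} + \frac{88090}{363525} = - \frac{16727}{184884} + 88090 \cdot \frac{1}{363525} = \left(-16727\right) \frac{1}{184884} + \frac{17618}{72705} = - \frac{16727}{184884} + \frac{17618}{72705} = \frac{680383259}{4480663740}$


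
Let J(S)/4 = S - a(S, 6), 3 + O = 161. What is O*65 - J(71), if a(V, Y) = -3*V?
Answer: 9134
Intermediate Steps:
O = 158 (O = -3 + 161 = 158)
J(S) = 16*S (J(S) = 4*(S - (-3)*S) = 4*(S + 3*S) = 4*(4*S) = 16*S)
O*65 - J(71) = 158*65 - 16*71 = 10270 - 1*1136 = 10270 - 1136 = 9134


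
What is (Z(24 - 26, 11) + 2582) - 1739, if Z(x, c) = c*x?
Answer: 821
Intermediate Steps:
(Z(24 - 26, 11) + 2582) - 1739 = (11*(24 - 26) + 2582) - 1739 = (11*(-2) + 2582) - 1739 = (-22 + 2582) - 1739 = 2560 - 1739 = 821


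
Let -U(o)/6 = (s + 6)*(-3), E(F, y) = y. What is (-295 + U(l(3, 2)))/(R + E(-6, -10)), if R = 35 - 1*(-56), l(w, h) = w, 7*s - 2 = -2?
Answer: -187/81 ≈ -2.3086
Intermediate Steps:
s = 0 (s = 2/7 + (1/7)*(-2) = 2/7 - 2/7 = 0)
U(o) = 108 (U(o) = -6*(0 + 6)*(-3) = -36*(-3) = -6*(-18) = 108)
R = 91 (R = 35 + 56 = 91)
(-295 + U(l(3, 2)))/(R + E(-6, -10)) = (-295 + 108)/(91 - 10) = -187/81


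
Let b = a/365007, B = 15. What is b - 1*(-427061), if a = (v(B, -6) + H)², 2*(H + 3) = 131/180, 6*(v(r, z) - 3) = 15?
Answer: 20202080974802161/47304907200 ≈ 4.2706e+5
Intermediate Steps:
v(r, z) = 11/2 (v(r, z) = 3 + (⅙)*15 = 3 + 5/2 = 11/2)
H = -949/360 (H = -3 + (131/180)/2 = -3 + (131*(1/180))/2 = -3 + (½)*(131/180) = -3 + 131/360 = -949/360 ≈ -2.6361)
a = 1062961/129600 (a = (11/2 - 949/360)² = (1031/360)² = 1062961/129600 ≈ 8.2019)
b = 1062961/47304907200 (b = (1062961/129600)/365007 = (1062961/129600)*(1/365007) = 1062961/47304907200 ≈ 2.2470e-5)
b - 1*(-427061) = 1062961/47304907200 - 1*(-427061) = 1062961/47304907200 + 427061 = 20202080974802161/47304907200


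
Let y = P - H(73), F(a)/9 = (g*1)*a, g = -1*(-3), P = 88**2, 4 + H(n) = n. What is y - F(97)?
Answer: 5056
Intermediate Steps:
H(n) = -4 + n
P = 7744
g = 3
F(a) = 27*a (F(a) = 9*((3*1)*a) = 9*(3*a) = 27*a)
y = 7675 (y = 7744 - (-4 + 73) = 7744 - 1*69 = 7744 - 69 = 7675)
y - F(97) = 7675 - 27*97 = 7675 - 1*2619 = 7675 - 2619 = 5056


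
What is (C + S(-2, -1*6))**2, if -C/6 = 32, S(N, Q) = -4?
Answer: 38416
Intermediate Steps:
C = -192 (C = -6*32 = -192)
(C + S(-2, -1*6))**2 = (-192 - 4)**2 = (-196)**2 = 38416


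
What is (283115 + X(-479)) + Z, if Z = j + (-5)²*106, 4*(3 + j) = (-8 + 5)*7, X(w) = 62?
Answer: 1143275/4 ≈ 2.8582e+5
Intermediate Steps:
j = -33/4 (j = -3 + ((-8 + 5)*7)/4 = -3 + (-3*7)/4 = -3 + (¼)*(-21) = -3 - 21/4 = -33/4 ≈ -8.2500)
Z = 10567/4 (Z = -33/4 + (-5)²*106 = -33/4 + 25*106 = -33/4 + 2650 = 10567/4 ≈ 2641.8)
(283115 + X(-479)) + Z = (283115 + 62) + 10567/4 = 283177 + 10567/4 = 1143275/4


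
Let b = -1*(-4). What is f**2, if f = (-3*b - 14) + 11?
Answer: 225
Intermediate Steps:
b = 4
f = -15 (f = (-3*4 - 14) + 11 = (-12 - 14) + 11 = -26 + 11 = -15)
f**2 = (-15)**2 = 225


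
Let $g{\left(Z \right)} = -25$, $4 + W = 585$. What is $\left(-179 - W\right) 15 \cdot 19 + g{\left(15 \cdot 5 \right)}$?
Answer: $-216625$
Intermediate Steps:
$W = 581$ ($W = -4 + 585 = 581$)
$\left(-179 - W\right) 15 \cdot 19 + g{\left(15 \cdot 5 \right)} = \left(-179 - 581\right) 15 \cdot 19 - 25 = \left(-179 - 581\right) 285 - 25 = \left(-760\right) 285 - 25 = -216600 - 25 = -216625$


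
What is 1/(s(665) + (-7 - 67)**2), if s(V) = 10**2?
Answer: 1/5576 ≈ 0.00017934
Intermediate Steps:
s(V) = 100
1/(s(665) + (-7 - 67)**2) = 1/(100 + (-7 - 67)**2) = 1/(100 + (-74)**2) = 1/(100 + 5476) = 1/5576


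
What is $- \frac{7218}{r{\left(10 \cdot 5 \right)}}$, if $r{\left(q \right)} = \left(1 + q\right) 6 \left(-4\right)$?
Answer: $\frac{401}{68} \approx 5.8971$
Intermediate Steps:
$r{\left(q \right)} = -24 - 24 q$ ($r{\left(q \right)} = \left(1 + q\right) \left(-24\right) = -24 - 24 q$)
$- \frac{7218}{r{\left(10 \cdot 5 \right)}} = - \frac{7218}{-24 - 24 \cdot 10 \cdot 5} = - \frac{7218}{-24 - 1200} = - \frac{7218}{-1224} = \left(-7218\right) \left(- \frac{1}{1224}\right) = \frac{401}{68}$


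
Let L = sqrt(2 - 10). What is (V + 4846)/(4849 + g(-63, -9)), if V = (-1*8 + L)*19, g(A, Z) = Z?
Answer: 2347/2420 + 19*I*sqrt(2)/2420 ≈ 0.96983 + 0.011103*I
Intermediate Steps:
L = 2*I*sqrt(2) (L = sqrt(-8) = 2*I*sqrt(2) ≈ 2.8284*I)
V = -152 + 38*I*sqrt(2) (V = (-1*8 + 2*I*sqrt(2))*19 = (-8 + 2*I*sqrt(2))*19 = -152 + 38*I*sqrt(2) ≈ -152.0 + 53.74*I)
(V + 4846)/(4849 + g(-63, -9)) = ((-152 + 38*I*sqrt(2)) + 4846)/(4849 - 9) = (4694 + 38*I*sqrt(2))/4840 = (4694 + 38*I*sqrt(2))*(1/4840) = 2347/2420 + 19*I*sqrt(2)/2420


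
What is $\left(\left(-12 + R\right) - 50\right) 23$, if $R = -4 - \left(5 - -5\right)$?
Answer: $-1748$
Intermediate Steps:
$R = -14$ ($R = -4 - \left(5 + 5\right) = -4 - 10 = -14$)
$\left(\left(-12 + R\right) - 50\right) 23 = \left(\left(-12 - 14\right) - 50\right) 23 = \left(-26 - 50\right) 23 = \left(-76\right) 23 = -1748$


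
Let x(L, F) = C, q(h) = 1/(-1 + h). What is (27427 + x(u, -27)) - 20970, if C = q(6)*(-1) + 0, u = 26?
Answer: 32284/5 ≈ 6456.8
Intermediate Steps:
C = -⅕ (C = -1/(-1 + 6) + 0 = -1/5 + 0 = (⅕)*(-1) + 0 = -⅕ + 0 = -⅕ ≈ -0.20000)
x(L, F) = -⅕
(27427 + x(u, -27)) - 20970 = (27427 - ⅕) - 20970 = 137134/5 - 20970 = 32284/5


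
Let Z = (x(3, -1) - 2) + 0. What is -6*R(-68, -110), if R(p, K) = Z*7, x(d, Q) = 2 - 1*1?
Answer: 42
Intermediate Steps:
x(d, Q) = 1 (x(d, Q) = 2 - 1 = 1)
Z = -1 (Z = (1 - 2) + 0 = -1 + 0 = -1)
R(p, K) = -7 (R(p, K) = -1*7 = -7)
-6*R(-68, -110) = -6*(-7) = 42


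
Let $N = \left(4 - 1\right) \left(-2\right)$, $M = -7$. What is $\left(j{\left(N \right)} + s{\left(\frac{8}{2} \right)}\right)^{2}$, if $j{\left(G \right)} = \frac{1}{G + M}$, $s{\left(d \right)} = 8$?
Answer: $\frac{10609}{169} \approx 62.775$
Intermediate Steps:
$N = -6$ ($N = 3 \left(-2\right) = -6$)
$j{\left(G \right)} = \frac{1}{-7 + G}$ ($j{\left(G \right)} = \frac{1}{G - 7} = \frac{1}{-7 + G}$)
$\left(j{\left(N \right)} + s{\left(\frac{8}{2} \right)}\right)^{2} = \left(\frac{1}{-7 - 6} + 8\right)^{2} = \left(\frac{1}{-13} + 8\right)^{2} = \left(- \frac{1}{13} + 8\right)^{2} = \left(\frac{103}{13}\right)^{2} = \frac{10609}{169}$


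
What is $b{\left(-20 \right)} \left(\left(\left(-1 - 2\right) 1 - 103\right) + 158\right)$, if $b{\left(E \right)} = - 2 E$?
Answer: $2080$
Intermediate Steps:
$b{\left(-20 \right)} \left(\left(\left(-1 - 2\right) 1 - 103\right) + 158\right) = \left(-2\right) \left(-20\right) \left(\left(\left(-1 - 2\right) 1 - 103\right) + 158\right) = 40 \left(\left(\left(-3\right) 1 - 103\right) + 158\right) = 40 \left(\left(-3 - 103\right) + 158\right) = 40 \left(-106 + 158\right) = 40 \cdot 52 = 2080$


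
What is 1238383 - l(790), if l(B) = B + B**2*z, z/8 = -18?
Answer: 91107993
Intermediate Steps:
z = -144 (z = 8*(-18) = -144)
l(B) = B - 144*B**2 (l(B) = B + B**2*(-144) = B - 144*B**2)
1238383 - l(790) = 1238383 - 790*(1 - 144*790) = 1238383 - 790*(1 - 113760) = 1238383 - 790*(-113759) = 1238383 - 1*(-89869610) = 1238383 + 89869610 = 91107993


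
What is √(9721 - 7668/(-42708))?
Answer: √123133136002/3559 ≈ 98.596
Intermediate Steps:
√(9721 - 7668/(-42708)) = √(9721 - 7668*(-1/42708)) = √(9721 + 639/3559) = √(34597678/3559) = √123133136002/3559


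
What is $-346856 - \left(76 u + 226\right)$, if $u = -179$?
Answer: $-333478$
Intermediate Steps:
$-346856 - \left(76 u + 226\right) = -346856 - \left(76 \left(-179\right) + 226\right) = -346856 - \left(-13604 + 226\right) = -346856 - -13378 = -346856 + 13378 = -333478$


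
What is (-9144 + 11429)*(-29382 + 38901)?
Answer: 21750915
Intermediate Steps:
(-9144 + 11429)*(-29382 + 38901) = 2285*9519 = 21750915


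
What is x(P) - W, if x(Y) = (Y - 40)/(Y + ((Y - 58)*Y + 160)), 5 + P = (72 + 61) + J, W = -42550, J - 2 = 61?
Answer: 1095832851/25754 ≈ 42550.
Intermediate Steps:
J = 63 (J = 2 + 61 = 63)
P = 191 (P = -5 + ((72 + 61) + 63) = -5 + (133 + 63) = -5 + 196 = 191)
x(Y) = (-40 + Y)/(160 + Y + Y*(-58 + Y)) (x(Y) = (-40 + Y)/(Y + ((-58 + Y)*Y + 160)) = (-40 + Y)/(Y + (Y*(-58 + Y) + 160)) = (-40 + Y)/(Y + (160 + Y*(-58 + Y))) = (-40 + Y)/(160 + Y + Y*(-58 + Y)))
x(P) - W = (-40 + 191)/(160 + 191² - 57*191) - 1*(-42550) = 151/(160 + 36481 - 10887) + 42550 = 151/25754 + 42550 = 1095832851/25754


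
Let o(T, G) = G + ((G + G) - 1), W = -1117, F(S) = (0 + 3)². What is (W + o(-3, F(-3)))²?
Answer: 1190281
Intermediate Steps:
F(S) = 9 (F(S) = 3² = 9)
o(T, G) = -1 + 3*G (o(T, G) = G + (2*G - 1) = G + (-1 + 2*G) = -1 + 3*G)
(W + o(-3, F(-3)))² = (-1117 + (-1 + 3*9))² = (-1117 + (-1 + 27))² = (-1117 + 26)² = (-1091)² = 1190281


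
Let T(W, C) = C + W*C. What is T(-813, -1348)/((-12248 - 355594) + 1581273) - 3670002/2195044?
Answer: -1025325857759/1331767217982 ≈ -0.76990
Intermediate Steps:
T(W, C) = C + C*W
T(-813, -1348)/((-12248 - 355594) + 1581273) - 3670002/2195044 = (-1348*(1 - 813))/((-12248 - 355594) + 1581273) - 3670002/2195044 = (-1348*(-812))/(-367842 + 1581273) - 3670002*1/2195044 = 1094576/1213431 - 1835001/1097522 = -1025325857759/1331767217982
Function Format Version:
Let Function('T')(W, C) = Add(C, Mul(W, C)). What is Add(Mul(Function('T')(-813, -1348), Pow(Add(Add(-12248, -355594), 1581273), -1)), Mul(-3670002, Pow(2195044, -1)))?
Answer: Rational(-1025325857759, 1331767217982) ≈ -0.76990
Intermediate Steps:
Function('T')(W, C) = Add(C, Mul(C, W))
Add(Mul(Function('T')(-813, -1348), Pow(Add(Add(-12248, -355594), 1581273), -1)), Mul(-3670002, Pow(2195044, -1))) = Add(Mul(Mul(-1348, Add(1, -813)), Pow(Add(Add(-12248, -355594), 1581273), -1)), Mul(-3670002, Pow(2195044, -1))) = Add(Mul(Mul(-1348, -812), Pow(Add(-367842, 1581273), -1)), Mul(-3670002, Rational(1, 2195044))) = Add(Mul(1094576, Pow(1213431, -1)), Rational(-1835001, 1097522)) = Add(Mul(1094576, Rational(1, 1213431)), Rational(-1835001, 1097522)) = Add(Rational(1094576, 1213431), Rational(-1835001, 1097522)) = Rational(-1025325857759, 1331767217982)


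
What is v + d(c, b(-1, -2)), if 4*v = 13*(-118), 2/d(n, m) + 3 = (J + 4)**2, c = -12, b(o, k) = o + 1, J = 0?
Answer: -9967/26 ≈ -383.35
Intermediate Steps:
b(o, k) = 1 + o
d(n, m) = 2/13 (d(n, m) = 2/(-3 + (0 + 4)**2) = 2/(-3 + 4**2) = 2/(-3 + 16) = 2/13)
v = -767/2 (v = (13*(-118))/4 = (1/4)*(-1534) = -767/2 ≈ -383.50)
v + d(c, b(-1, -2)) = -767/2 + 2/13 = -9967/26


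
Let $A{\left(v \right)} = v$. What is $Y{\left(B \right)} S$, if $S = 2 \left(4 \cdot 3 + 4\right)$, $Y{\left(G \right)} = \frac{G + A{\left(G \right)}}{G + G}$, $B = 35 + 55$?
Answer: $32$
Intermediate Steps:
$B = 90$
$Y{\left(G \right)} = 1$ ($Y{\left(G \right)} = \frac{G + G}{G + G} = \frac{2 G}{2 G} = 2 G \frac{1}{2 G} = 1$)
$S = 32$ ($S = 2 \left(12 + 4\right) = 2 \cdot 16 = 32$)
$Y{\left(B \right)} S = 1 \cdot 32 = 32$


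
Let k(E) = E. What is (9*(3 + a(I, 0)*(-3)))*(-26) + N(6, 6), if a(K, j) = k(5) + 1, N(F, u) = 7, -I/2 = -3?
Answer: 3517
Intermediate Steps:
I = 6 (I = -2*(-3) = 6)
a(K, j) = 6 (a(K, j) = 5 + 1 = 6)
(9*(3 + a(I, 0)*(-3)))*(-26) + N(6, 6) = (9*(3 + 6*(-3)))*(-26) + 7 = (9*(3 - 18))*(-26) + 7 = (9*(-15))*(-26) + 7 = -135*(-26) + 7 = 3510 + 7 = 3517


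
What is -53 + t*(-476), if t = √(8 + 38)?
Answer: -53 - 476*√46 ≈ -3281.4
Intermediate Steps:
t = √46 ≈ 6.7823
-53 + t*(-476) = -53 + √46*(-476) = -53 - 476*√46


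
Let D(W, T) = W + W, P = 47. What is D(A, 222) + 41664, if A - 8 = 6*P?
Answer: 42244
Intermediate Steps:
A = 290 (A = 8 + 6*47 = 8 + 282 = 290)
D(W, T) = 2*W
D(A, 222) + 41664 = 2*290 + 41664 = 580 + 41664 = 42244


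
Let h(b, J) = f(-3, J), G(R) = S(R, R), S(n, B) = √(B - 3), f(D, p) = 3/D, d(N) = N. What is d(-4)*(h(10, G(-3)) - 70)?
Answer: 284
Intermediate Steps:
S(n, B) = √(-3 + B)
G(R) = √(-3 + R)
h(b, J) = -1 (h(b, J) = 3/(-3) = 3*(-⅓) = -1)
d(-4)*(h(10, G(-3)) - 70) = -4*(-1 - 70) = -4*(-71) = 284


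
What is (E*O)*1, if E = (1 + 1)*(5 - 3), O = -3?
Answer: -12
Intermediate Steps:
E = 4 (E = 2*2 = 4)
(E*O)*1 = (4*(-3))*1 = -12*1 = -12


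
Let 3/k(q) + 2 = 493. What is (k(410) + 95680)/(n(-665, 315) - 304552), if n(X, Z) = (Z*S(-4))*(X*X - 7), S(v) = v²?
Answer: 46978883/1094180816488 ≈ 4.2935e-5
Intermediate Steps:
k(q) = 3/491 (k(q) = 3/(-2 + 493) = 3/491)
n(X, Z) = 16*Z*(-7 + X²) (n(X, Z) = (Z*(-4)²)*(X*X - 7) = (Z*16)*(X² - 7) = (16*Z)*(-7 + X²) = 16*Z*(-7 + X²))
(k(410) + 95680)/(n(-665, 315) - 304552) = (3/491 + 95680)/(16*315*(-7 + (-665)²) - 304552) = 46978883/(491*(16*315*(-7 + 442225) - 304552)) = 46978883/(491*(16*315*442218 - 304552)) = 46978883/(491*(2228778720 - 304552)) = (46978883/491)/2228474168 = (46978883/491)*(1/2228474168) = 46978883/1094180816488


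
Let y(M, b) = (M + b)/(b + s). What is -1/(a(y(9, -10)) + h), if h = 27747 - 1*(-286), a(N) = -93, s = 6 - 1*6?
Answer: -1/27940 ≈ -3.5791e-5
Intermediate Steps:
s = 0 (s = 6 - 6 = 0)
y(M, b) = (M + b)/b (y(M, b) = (M + b)/(b + 0) = (M + b)/b)
h = 28033 (h = 27747 + 286 = 28033)
-1/(a(y(9, -10)) + h) = -1/(-93 + 28033) = -1/27940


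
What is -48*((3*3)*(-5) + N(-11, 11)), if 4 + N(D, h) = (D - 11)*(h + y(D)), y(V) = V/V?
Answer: 15024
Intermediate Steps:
y(V) = 1
N(D, h) = -4 + (1 + h)*(-11 + D) (N(D, h) = -4 + (D - 11)*(h + 1) = -4 + (-11 + D)*(1 + h) = -4 + (1 + h)*(-11 + D))
-48*((3*3)*(-5) + N(-11, 11)) = -48*((3*3)*(-5) + (-15 - 11 - 11*11 - 11*11)) = -48*(9*(-5) + (-15 - 11 - 121 - 121)) = -48*(-45 - 268) = -48*(-313) = 15024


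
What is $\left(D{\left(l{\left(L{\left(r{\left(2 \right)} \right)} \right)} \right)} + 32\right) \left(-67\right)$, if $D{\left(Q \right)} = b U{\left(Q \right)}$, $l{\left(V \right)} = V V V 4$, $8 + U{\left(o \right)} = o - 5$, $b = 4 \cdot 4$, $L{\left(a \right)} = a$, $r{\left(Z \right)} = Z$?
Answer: $-22512$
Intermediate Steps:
$b = 16$
$U{\left(o \right)} = -13 + o$ ($U{\left(o \right)} = -8 + \left(o - 5\right) = -8 + \left(-5 + o\right) = -13 + o$)
$l{\left(V \right)} = 4 V^{3}$ ($l{\left(V \right)} = V^{2} V 4 = V^{3} \cdot 4 = 4 V^{3}$)
$D{\left(Q \right)} = -208 + 16 Q$ ($D{\left(Q \right)} = 16 \left(-13 + Q\right) = -208 + 16 Q$)
$\left(D{\left(l{\left(L{\left(r{\left(2 \right)} \right)} \right)} \right)} + 32\right) \left(-67\right) = \left(\left(-208 + 16 \cdot 4 \cdot 2^{3}\right) + 32\right) \left(-67\right) = \left(\left(-208 + 16 \cdot 4 \cdot 8\right) + 32\right) \left(-67\right) = \left(\left(-208 + 16 \cdot 32\right) + 32\right) \left(-67\right) = \left(\left(-208 + 512\right) + 32\right) \left(-67\right) = \left(304 + 32\right) \left(-67\right) = 336 \left(-67\right) = -22512$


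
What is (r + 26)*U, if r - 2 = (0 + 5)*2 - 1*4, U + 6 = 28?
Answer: 748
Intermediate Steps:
U = 22 (U = -6 + 28 = 22)
r = 8 (r = 2 + ((0 + 5)*2 - 1*4) = 2 + (5*2 - 4) = 2 + (10 - 4) = 2 + 6 = 8)
(r + 26)*U = (8 + 26)*22 = 34*22 = 748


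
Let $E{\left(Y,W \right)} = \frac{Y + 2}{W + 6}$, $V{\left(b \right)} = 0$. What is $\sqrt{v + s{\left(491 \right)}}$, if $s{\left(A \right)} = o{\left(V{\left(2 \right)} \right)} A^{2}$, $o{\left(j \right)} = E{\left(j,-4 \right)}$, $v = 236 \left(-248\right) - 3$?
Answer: $5 \sqrt{7302} \approx 427.26$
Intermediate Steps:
$v = -58531$ ($v = -58528 - 3 = -58531$)
$E{\left(Y,W \right)} = \frac{2 + Y}{6 + W}$
$o{\left(j \right)} = 1 + \frac{j}{2}$ ($o{\left(j \right)} = \frac{2 + j}{6 - 4} = \frac{2 + j}{2} = 1 + \frac{j}{2}$)
$s{\left(A \right)} = A^{2}$ ($s{\left(A \right)} = \left(1 + \frac{1}{2} \cdot 0\right) A^{2} = \left(1 + 0\right) A^{2} = 1 A^{2} = A^{2}$)
$\sqrt{v + s{\left(491 \right)}} = \sqrt{-58531 + 491^{2}} = \sqrt{-58531 + 241081} = \sqrt{182550} = 5 \sqrt{7302}$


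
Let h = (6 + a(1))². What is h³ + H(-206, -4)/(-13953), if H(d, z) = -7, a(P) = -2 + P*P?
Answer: 218015632/13953 ≈ 15625.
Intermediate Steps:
a(P) = -2 + P²
h = 25 (h = (6 + (-2 + 1²))² = (6 + (-2 + 1))² = (6 - 1)² = 5² = 25)
h³ + H(-206, -4)/(-13953) = 25³ - 7/(-13953) = 15625 - 7*(-1/13953) = 15625 + 7/13953 = 218015632/13953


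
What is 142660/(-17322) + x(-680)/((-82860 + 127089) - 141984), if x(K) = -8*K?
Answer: -467998666/56443737 ≈ -8.2914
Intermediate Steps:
142660/(-17322) + x(-680)/((-82860 + 127089) - 141984) = 142660/(-17322) + (-8*(-680))/((-82860 + 127089) - 141984) = 142660*(-1/17322) + 5440/(44229 - 141984) = -71330/8661 + 5440/(-97755) = -71330/8661 + 5440*(-1/97755) = -71330/8661 - 1088/19551 = -467998666/56443737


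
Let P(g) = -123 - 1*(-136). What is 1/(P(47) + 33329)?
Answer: 1/33342 ≈ 2.9992e-5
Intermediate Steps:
P(g) = 13 (P(g) = -123 + 136 = 13)
1/(P(47) + 33329) = 1/(13 + 33329) = 1/33342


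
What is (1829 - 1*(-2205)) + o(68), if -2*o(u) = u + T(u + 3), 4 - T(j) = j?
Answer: 8067/2 ≈ 4033.5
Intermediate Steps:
T(j) = 4 - j
o(u) = -½ (o(u) = -(u + (4 - (u + 3)))/2 = -(u + (4 - (3 + u)))/2 = -(u + (4 + (-3 - u)))/2 = -(u + (1 - u))/2 = -½*1 = -½)
(1829 - 1*(-2205)) + o(68) = (1829 - 1*(-2205)) - ½ = (1829 + 2205) - ½ = 4034 - ½ = 8067/2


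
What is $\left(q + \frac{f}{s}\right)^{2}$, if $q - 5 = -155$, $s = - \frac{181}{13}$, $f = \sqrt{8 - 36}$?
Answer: $\frac{737117768}{32761} + \frac{7800 i \sqrt{7}}{181} \approx 22500.0 + 114.02 i$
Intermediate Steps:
$f = 2 i \sqrt{7}$ ($f = \sqrt{-28} = 2 i \sqrt{7} \approx 5.2915 i$)
$s = - \frac{181}{13}$ ($s = \left(-181\right) \frac{1}{13} = - \frac{181}{13} \approx -13.923$)
$q = -150$ ($q = 5 - 155 = -150$)
$\left(q + \frac{f}{s}\right)^{2} = \left(-150 + \frac{2 i \sqrt{7}}{- \frac{181}{13}}\right)^{2} = \left(-150 + 2 i \sqrt{7} \left(- \frac{13}{181}\right)\right)^{2} = \left(-150 - \frac{26 i \sqrt{7}}{181}\right)^{2}$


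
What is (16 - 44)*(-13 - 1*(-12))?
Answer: 28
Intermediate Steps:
(16 - 44)*(-13 - 1*(-12)) = -28*(-13 + 12) = -28*(-1) = 28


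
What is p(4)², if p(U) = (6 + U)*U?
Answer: 1600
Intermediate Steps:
p(U) = U*(6 + U)
p(4)² = (4*(6 + 4))² = (4*10)² = 40² = 1600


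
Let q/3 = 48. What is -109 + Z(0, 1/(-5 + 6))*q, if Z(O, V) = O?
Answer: -109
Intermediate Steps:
q = 144 (q = 3*48 = 144)
-109 + Z(0, 1/(-5 + 6))*q = -109 + 0*144 = -109 + 0 = -109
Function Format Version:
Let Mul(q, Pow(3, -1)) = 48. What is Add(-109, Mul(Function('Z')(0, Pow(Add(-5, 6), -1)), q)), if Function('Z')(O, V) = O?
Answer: -109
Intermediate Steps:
q = 144 (q = Mul(3, 48) = 144)
Add(-109, Mul(Function('Z')(0, Pow(Add(-5, 6), -1)), q)) = Add(-109, Mul(0, 144)) = Add(-109, 0) = -109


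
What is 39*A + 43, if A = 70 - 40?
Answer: 1213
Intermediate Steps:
A = 30
39*A + 43 = 39*30 + 43 = 1170 + 43 = 1213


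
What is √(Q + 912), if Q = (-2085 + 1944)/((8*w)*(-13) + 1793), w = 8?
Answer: √876291/31 ≈ 30.197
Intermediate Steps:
Q = -141/961 (Q = (-2085 + 1944)/((8*8)*(-13) + 1793) = -141/(64*(-13) + 1793) = -141/(-832 + 1793) = -141/961 ≈ -0.14672)
√(Q + 912) = √(-141/961 + 912) = √(876291/961) = √876291/31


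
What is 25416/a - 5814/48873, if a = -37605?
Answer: -162310182/204207685 ≈ -0.79483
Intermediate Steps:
25416/a - 5814/48873 = 25416/(-37605) - 5814/48873 = 25416*(-1/37605) - 5814*1/48873 = -8472/12535 - 1938/16291 = -162310182/204207685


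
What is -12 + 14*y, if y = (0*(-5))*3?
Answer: -12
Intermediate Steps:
y = 0 (y = 0*3 = 0)
-12 + 14*y = -12 + 14*0 = -12 + 0 = -12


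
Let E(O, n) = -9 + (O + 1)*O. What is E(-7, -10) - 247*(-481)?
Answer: 118840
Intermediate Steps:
E(O, n) = -9 + O*(1 + O) (E(O, n) = -9 + (1 + O)*O = -9 + O*(1 + O))
E(-7, -10) - 247*(-481) = (-9 - 7 + (-7)²) - 247*(-481) = (-9 - 7 + 49) + 118807 = 33 + 118807 = 118840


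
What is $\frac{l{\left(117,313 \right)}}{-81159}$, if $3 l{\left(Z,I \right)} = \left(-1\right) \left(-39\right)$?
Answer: $- \frac{1}{6243} \approx -0.00016018$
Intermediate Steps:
$l{\left(Z,I \right)} = 13$ ($l{\left(Z,I \right)} = \frac{\left(-1\right) \left(-39\right)}{3} = \frac{1}{3} \cdot 39 = 13$)
$\frac{l{\left(117,313 \right)}}{-81159} = \frac{13}{-81159} = 13 \left(- \frac{1}{81159}\right) = - \frac{1}{6243}$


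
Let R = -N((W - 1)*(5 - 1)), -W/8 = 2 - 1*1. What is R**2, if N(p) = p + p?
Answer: 5184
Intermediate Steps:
W = -8 (W = -8*(2 - 1*1) = -8*(2 - 1) = -8*1 = -8)
N(p) = 2*p
R = 72 (R = -2*(-8 - 1)*(5 - 1) = -2*(-9*4) = -2*(-36) = -1*(-72) = 72)
R**2 = 72**2 = 5184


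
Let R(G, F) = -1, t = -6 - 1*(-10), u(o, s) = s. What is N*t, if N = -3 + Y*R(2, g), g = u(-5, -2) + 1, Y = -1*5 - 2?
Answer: 16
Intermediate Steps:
t = 4 (t = -6 + 10 = 4)
Y = -7 (Y = -5 - 2 = -7)
g = -1 (g = -2 + 1 = -1)
N = 4 (N = -3 - 7*(-1) = -3 + 7 = 4)
N*t = 4*4 = 16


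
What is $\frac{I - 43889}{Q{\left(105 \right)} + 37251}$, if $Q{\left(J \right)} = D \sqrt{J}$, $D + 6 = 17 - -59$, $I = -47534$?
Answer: $- \frac{1135199391}{462374167} + \frac{6399610 \sqrt{105}}{1387122501} \approx -2.4079$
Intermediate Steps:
$D = 70$ ($D = -6 + \left(17 - -59\right) = -6 + \left(17 + 59\right) = -6 + 76 = 70$)
$Q{\left(J \right)} = 70 \sqrt{J}$
$\frac{I - 43889}{Q{\left(105 \right)} + 37251} = \frac{-47534 - 43889}{70 \sqrt{105} + 37251} = - \frac{91423}{37251 + 70 \sqrt{105}}$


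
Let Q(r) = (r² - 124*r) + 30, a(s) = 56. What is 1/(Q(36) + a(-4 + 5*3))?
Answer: -1/3082 ≈ -0.00032446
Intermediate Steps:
Q(r) = 30 + r² - 124*r
1/(Q(36) + a(-4 + 5*3)) = 1/((30 + 36² - 124*36) + 56) = 1/((30 + 1296 - 4464) + 56) = 1/(-3138 + 56) = 1/(-3082) = -1/3082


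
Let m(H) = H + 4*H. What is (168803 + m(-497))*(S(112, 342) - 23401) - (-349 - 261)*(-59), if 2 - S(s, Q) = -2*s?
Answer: -3854455640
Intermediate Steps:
m(H) = 5*H
S(s, Q) = 2 + 2*s (S(s, Q) = 2 - (-2)*s = 2 + 2*s)
(168803 + m(-497))*(S(112, 342) - 23401) - (-349 - 261)*(-59) = (168803 + 5*(-497))*((2 + 2*112) - 23401) - (-349 - 261)*(-59) = (168803 - 2485)*((2 + 224) - 23401) - (-610)*(-59) = 166318*(226 - 23401) - 1*35990 = 166318*(-23175) - 35990 = -3854419650 - 35990 = -3854455640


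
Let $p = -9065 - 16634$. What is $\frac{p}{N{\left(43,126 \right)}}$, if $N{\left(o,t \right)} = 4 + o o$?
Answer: $- \frac{25699}{1853} \approx -13.869$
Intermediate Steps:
$N{\left(o,t \right)} = 4 + o^{2}$
$p = -25699$
$\frac{p}{N{\left(43,126 \right)}} = - \frac{25699}{4 + 43^{2}} = - \frac{25699}{4 + 1849} = - \frac{25699}{1853}$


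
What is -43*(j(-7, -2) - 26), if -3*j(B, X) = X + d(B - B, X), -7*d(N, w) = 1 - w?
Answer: 22747/21 ≈ 1083.2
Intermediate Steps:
d(N, w) = -⅐ + w/7 (d(N, w) = -(1 - w)/7 = -⅐ + w/7)
j(B, X) = 1/21 - 8*X/21 (j(B, X) = -(X + (-⅐ + X/7))/3 = -(-⅐ + 8*X/7)/3 = 1/21 - 8*X/21)
-43*(j(-7, -2) - 26) = -43*((1/21 - 8/21*(-2)) - 26) = -43*((1/21 + 16/21) - 26) = -43*(17/21 - 26) = -43*(-529/21) = 22747/21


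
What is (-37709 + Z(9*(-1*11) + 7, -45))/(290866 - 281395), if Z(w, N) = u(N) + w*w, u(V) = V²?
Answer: -27220/9471 ≈ -2.8740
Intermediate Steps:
Z(w, N) = N² + w² (Z(w, N) = N² + w*w = N² + w²)
(-37709 + Z(9*(-1*11) + 7, -45))/(290866 - 281395) = (-37709 + ((-45)² + (9*(-1*11) + 7)²))/(290866 - 281395) = (-37709 + (2025 + (9*(-11) + 7)²))/9471 = (-37709 + (2025 + (-99 + 7)²))*(1/9471) = (-37709 + (2025 + (-92)²))*(1/9471) = (-37709 + (2025 + 8464))*(1/9471) = (-37709 + 10489)*(1/9471) = -27220*1/9471 = -27220/9471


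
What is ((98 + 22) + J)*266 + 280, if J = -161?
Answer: -10626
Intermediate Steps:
((98 + 22) + J)*266 + 280 = ((98 + 22) - 161)*266 + 280 = (120 - 161)*266 + 280 = -41*266 + 280 = -10906 + 280 = -10626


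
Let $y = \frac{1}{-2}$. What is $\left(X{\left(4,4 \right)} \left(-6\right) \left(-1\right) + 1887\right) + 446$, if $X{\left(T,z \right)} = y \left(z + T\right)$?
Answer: $2309$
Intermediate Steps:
$y = - \frac{1}{2} \approx -0.5$
$X{\left(T,z \right)} = - \frac{T}{2} - \frac{z}{2}$ ($X{\left(T,z \right)} = - \frac{z + T}{2} = - \frac{T + z}{2} = - \frac{T}{2} - \frac{z}{2}$)
$\left(X{\left(4,4 \right)} \left(-6\right) \left(-1\right) + 1887\right) + 446 = \left(\left(\left(- \frac{1}{2}\right) 4 - 2\right) \left(-6\right) \left(-1\right) + 1887\right) + 446 = \left(\left(-2 - 2\right) \left(-6\right) \left(-1\right) + 1887\right) + 446 = \left(\left(-4\right) \left(-6\right) \left(-1\right) + 1887\right) + 446 = \left(24 \left(-1\right) + 1887\right) + 446 = \left(-24 + 1887\right) + 446 = 1863 + 446 = 2309$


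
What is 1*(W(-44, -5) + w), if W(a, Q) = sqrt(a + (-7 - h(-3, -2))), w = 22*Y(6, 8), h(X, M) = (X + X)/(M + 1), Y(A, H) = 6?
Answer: 132 + I*sqrt(57) ≈ 132.0 + 7.5498*I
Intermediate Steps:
h(X, M) = 2*X/(1 + M) (h(X, M) = (2*X)/(1 + M) = 2*X/(1 + M))
w = 132 (w = 22*6 = 132)
W(a, Q) = sqrt(-13 + a) (W(a, Q) = sqrt(a + (-7 - 2*(-3)/(1 - 2))) = sqrt(a + (-7 - 2*(-3)/(-1))) = sqrt(a + (-7 - 2*(-3)*(-1))) = sqrt(a + (-7 - 1*6)) = sqrt(a + (-7 - 6)) = sqrt(a - 13) = sqrt(-13 + a))
1*(W(-44, -5) + w) = 1*(sqrt(-13 - 44) + 132) = 1*(sqrt(-57) + 132) = 1*(I*sqrt(57) + 132) = 1*(132 + I*sqrt(57)) = 132 + I*sqrt(57)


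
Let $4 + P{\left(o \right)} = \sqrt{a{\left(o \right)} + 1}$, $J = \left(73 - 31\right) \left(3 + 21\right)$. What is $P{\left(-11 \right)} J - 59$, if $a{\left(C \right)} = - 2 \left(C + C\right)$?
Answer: $-4091 + 3024 \sqrt{5} \approx 2670.9$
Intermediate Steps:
$a{\left(C \right)} = - 4 C$ ($a{\left(C \right)} = - 2 \cdot 2 C = - 4 C$)
$J = 1008$ ($J = 42 \cdot 24 = 1008$)
$P{\left(o \right)} = -4 + \sqrt{1 - 4 o}$ ($P{\left(o \right)} = -4 + \sqrt{- 4 o + 1} = -4 + \sqrt{1 - 4 o}$)
$P{\left(-11 \right)} J - 59 = \left(-4 + \sqrt{1 - -44}\right) 1008 - 59 = \left(-4 + \sqrt{1 + 44}\right) 1008 - 59 = \left(-4 + \sqrt{45}\right) 1008 - 59 = \left(-4 + 3 \sqrt{5}\right) 1008 - 59 = \left(-4032 + 3024 \sqrt{5}\right) - 59 = -4091 + 3024 \sqrt{5}$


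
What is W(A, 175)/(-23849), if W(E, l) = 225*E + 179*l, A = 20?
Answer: -35825/23849 ≈ -1.5022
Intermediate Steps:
W(E, l) = 179*l + 225*E
W(A, 175)/(-23849) = (179*175 + 225*20)/(-23849) = (31325 + 4500)*(-1/23849) = 35825*(-1/23849) = -35825/23849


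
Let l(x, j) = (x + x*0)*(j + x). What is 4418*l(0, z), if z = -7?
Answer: 0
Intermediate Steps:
l(x, j) = x*(j + x) (l(x, j) = (x + 0)*(j + x) = x*(j + x))
4418*l(0, z) = 4418*(0*(-7 + 0)) = 4418*(0*(-7)) = 4418*0 = 0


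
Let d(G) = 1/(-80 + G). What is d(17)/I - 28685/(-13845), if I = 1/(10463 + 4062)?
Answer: -1898014/8307 ≈ -228.48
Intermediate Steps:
I = 1/14525 ≈ 6.8847e-5
d(17)/I - 28685/(-13845) = 1/((-80 + 17)*(1/14525)) - 28685/(-13845) = 14525/(-63) - 28685*(-1/13845) = -1/63*14525 + 5737/2769 = -2075/9 + 5737/2769 = -1898014/8307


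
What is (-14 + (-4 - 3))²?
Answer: 441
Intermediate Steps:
(-14 + (-4 - 3))² = (-14 - 7)² = (-21)² = 441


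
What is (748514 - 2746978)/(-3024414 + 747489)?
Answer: 1998464/2276925 ≈ 0.87770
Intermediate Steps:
(748514 - 2746978)/(-3024414 + 747489) = -1998464/(-2276925) = -1998464*(-1/2276925) = 1998464/2276925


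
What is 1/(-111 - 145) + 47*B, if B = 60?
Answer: 721919/256 ≈ 2820.0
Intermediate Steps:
1/(-111 - 145) + 47*B = 1/(-111 - 145) + 47*60 = 1/(-256) + 2820 = -1/256 + 2820 = 721919/256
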